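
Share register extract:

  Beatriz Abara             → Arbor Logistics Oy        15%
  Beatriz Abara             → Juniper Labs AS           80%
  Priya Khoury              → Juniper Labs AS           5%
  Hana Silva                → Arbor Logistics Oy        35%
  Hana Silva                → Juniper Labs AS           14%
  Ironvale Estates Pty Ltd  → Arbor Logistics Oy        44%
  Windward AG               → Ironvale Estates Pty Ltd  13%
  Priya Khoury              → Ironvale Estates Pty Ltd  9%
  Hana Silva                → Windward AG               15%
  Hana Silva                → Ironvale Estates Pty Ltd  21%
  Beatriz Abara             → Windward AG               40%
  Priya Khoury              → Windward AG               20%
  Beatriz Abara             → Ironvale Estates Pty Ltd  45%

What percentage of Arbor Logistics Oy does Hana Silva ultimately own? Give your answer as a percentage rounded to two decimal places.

Hana reaches Arbor along 3 paths.
Via Windward → Ironvale: 15% × 13% × 44% = 0.858%.
Via Ironvale: 21% × 44% = 9.24%.
Direct stake: 35% = 35%.
Total: 0.858% + 9.24% + 35% = 45.098%.
Rounded: 45.10%.

45.10%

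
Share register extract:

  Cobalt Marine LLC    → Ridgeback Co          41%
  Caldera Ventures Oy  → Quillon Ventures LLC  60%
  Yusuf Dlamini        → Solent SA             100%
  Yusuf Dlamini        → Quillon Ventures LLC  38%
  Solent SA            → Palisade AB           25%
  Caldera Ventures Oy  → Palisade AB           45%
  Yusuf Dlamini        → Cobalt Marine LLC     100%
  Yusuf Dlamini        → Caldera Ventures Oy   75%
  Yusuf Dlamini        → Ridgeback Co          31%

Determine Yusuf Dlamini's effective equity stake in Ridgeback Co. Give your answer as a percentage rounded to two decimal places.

Yusuf reaches Ridgeback along 2 paths.
Via Cobalt: 100% × 41% = 41%.
Direct stake: 31% = 31%.
Total: 41% + 31% = 72%.
Rounded: 72.00%.

72.00%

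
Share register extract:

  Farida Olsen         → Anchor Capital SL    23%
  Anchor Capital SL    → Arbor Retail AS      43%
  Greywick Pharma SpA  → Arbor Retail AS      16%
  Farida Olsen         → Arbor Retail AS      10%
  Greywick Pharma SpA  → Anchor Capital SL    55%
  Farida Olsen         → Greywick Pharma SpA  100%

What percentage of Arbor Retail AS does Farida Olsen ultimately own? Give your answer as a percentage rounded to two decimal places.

Farida reaches Arbor along 4 paths.
Via Greywick → Anchor: 100% × 55% × 43% = 23.65%.
Via Anchor: 23% × 43% = 9.89%.
Direct stake: 10% = 10%.
Via Greywick: 100% × 16% = 16%.
Total: 23.65% + 9.89% + 10% + 16% = 59.54%.

59.54%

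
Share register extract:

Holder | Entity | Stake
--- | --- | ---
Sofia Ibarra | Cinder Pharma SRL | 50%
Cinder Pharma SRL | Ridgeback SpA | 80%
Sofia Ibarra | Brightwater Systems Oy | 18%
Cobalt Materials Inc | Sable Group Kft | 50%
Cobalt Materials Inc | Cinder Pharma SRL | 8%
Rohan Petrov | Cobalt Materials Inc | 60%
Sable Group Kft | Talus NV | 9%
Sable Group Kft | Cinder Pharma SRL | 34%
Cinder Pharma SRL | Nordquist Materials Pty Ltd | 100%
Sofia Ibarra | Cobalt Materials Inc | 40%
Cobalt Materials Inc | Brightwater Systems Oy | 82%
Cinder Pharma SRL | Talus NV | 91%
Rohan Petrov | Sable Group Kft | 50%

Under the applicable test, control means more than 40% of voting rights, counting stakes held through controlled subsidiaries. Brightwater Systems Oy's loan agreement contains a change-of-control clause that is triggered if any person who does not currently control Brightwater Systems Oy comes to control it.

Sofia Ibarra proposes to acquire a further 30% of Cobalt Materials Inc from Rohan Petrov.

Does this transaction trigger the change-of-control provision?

The purchase adds only to Sofia's holdings (Rohan's stake shrinks), so Sofia is the only person who could newly come to control Brightwater.
Sofia holds 50% of Cinder, so Sofia controls Cinder.
Cinder holds 80% of Ridgeback, so Sofia controls Ridgeback.
Cinder holds 100% of Nordquist, so Sofia controls Nordquist.
Cinder holds 91% of Talus, so Sofia controls Talus.
In Brightwater, Sofia's side holds only 18%, not > 40%.
So before the transaction, Sofia does not control Brightwater.
After the purchase, Sofia's direct stake in Cobalt rises to 40% + 30% = 70%, and Rohan's stake falls to 30%.
Sofia holds 70% of Cobalt, so Sofia controls Cobalt.
Sofia and Cobalt together hold 18% + 82% = 100% of Brightwater, so Sofia controls Brightwater.
Sofia did not control Brightwater before and does after, so the clause is triggered.

Yes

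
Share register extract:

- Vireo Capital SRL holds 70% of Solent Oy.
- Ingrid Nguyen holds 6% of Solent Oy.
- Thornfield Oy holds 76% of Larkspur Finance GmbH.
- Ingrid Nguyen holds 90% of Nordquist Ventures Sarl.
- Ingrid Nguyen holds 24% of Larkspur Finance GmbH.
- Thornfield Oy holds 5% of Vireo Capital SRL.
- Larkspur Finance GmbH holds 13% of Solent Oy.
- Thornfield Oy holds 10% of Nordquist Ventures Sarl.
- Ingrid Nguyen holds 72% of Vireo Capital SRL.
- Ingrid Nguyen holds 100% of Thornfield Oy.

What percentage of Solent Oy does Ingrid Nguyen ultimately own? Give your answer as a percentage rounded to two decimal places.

72.90%

Ingrid reaches Solent along 5 paths.
Direct stake: 6% = 6%.
Via Vireo: 72% × 70% = 50.4%.
Via Thornfield → Vireo: 100% × 5% × 70% = 3.5%.
Via Larkspur: 24% × 13% = 3.12%.
Via Thornfield → Larkspur: 100% × 76% × 13% = 9.88%.
Total: 6% + 50.4% + 3.5% + 3.12% + 9.88% = 72.9%.
Rounded: 72.90%.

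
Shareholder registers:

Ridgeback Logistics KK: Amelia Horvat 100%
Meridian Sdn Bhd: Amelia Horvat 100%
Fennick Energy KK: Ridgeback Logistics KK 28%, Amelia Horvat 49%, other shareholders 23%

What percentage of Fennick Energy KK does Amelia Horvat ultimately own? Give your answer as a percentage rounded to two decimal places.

Amelia reaches Fennick along 2 paths.
Via Ridgeback: 100% × 28% = 28%.
Direct stake: 49% = 49%.
Total: 28% + 49% = 77%.
Rounded: 77.00%.

77.00%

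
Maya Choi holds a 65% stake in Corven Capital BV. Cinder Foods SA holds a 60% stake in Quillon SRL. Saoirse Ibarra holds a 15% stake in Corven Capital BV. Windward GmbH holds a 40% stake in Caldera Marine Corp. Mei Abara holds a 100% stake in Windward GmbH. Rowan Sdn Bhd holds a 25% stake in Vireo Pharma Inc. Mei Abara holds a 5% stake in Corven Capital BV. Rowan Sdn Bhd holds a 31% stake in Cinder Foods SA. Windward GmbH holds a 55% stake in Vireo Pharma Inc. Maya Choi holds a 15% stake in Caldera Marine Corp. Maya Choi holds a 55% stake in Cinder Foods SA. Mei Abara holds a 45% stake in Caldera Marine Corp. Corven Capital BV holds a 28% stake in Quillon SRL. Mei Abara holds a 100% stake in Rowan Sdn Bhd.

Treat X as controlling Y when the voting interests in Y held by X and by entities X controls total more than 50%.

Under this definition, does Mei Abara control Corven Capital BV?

Mei holds 100% of Windward, so Mei controls Windward.
Mei holds 100% of Rowan, so Mei controls Rowan.
Mei and Windward together hold 45% + 40% = 85% of Caldera, so Mei controls Caldera.
Rowan and Windward together hold 25% + 55% = 80% of Vireo, so Mei controls Vireo.
In Corven, Mei's side holds only 5%, not > 50%.
So Mei does not control Corven.

No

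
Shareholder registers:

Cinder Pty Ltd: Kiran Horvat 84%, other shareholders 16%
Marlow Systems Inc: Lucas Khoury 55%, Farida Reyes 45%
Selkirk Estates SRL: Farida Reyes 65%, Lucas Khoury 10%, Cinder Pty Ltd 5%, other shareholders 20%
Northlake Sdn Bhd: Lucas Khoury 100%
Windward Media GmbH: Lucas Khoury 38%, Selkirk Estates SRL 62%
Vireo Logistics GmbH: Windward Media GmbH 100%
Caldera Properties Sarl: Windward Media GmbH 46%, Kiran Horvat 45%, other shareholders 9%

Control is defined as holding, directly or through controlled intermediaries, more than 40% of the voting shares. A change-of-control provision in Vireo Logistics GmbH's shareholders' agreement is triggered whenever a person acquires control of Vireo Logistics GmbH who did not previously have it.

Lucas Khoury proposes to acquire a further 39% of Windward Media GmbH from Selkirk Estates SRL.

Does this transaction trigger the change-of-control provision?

The purchase adds only to Lucas's holdings (Selkirk's stake shrinks), so Lucas is the only person who could newly come to control Vireo.
Lucas holds 55% of Marlow, so Lucas controls Marlow.
Lucas holds 100% of Northlake, so Lucas controls Northlake.
Neither Lucas nor any entity Lucas controls holds any voting interest in Vireo.
So before the transaction, Lucas does not control Vireo.
After the purchase, Lucas's direct stake in Windward rises to 38% + 39% = 77%, and Selkirk's stake falls to 23%.
Lucas holds 77% of Windward, so Lucas controls Windward.
Windward holds 100% of Vireo, so Lucas controls Vireo.
Lucas did not control Vireo before and does after, so the clause is triggered.

Yes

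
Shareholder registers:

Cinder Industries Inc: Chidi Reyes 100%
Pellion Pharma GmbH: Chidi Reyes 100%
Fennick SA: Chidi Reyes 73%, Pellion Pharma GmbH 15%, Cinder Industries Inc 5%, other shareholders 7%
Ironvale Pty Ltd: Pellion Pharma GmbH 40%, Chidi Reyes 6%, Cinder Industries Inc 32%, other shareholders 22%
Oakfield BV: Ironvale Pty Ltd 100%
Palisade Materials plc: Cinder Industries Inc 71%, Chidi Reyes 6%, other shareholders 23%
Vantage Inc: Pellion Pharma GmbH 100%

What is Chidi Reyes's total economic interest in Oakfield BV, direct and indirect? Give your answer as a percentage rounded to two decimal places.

Chidi reaches Oakfield along 3 paths.
Via Pellion → Ironvale: 100% × 40% × 100% = 40%.
Via Ironvale: 6% × 100% = 6%.
Via Cinder → Ironvale: 100% × 32% × 100% = 32%.
Total: 40% + 6% + 32% = 78%.
Rounded: 78.00%.

78.00%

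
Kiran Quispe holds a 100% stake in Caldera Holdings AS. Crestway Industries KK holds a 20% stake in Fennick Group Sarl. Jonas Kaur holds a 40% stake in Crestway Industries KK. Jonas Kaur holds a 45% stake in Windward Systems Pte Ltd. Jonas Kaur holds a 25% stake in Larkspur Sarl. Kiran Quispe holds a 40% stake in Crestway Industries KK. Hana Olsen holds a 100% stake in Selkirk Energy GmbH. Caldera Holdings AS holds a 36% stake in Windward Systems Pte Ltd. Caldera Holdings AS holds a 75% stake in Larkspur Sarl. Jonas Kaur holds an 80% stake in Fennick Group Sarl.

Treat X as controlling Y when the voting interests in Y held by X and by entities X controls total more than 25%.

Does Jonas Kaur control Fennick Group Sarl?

Yes

Jonas holds 40% of Crestway, so Jonas controls Crestway.
Jonas and Crestway together hold 80% + 20% = 100% of Fennick, so Jonas controls Fennick.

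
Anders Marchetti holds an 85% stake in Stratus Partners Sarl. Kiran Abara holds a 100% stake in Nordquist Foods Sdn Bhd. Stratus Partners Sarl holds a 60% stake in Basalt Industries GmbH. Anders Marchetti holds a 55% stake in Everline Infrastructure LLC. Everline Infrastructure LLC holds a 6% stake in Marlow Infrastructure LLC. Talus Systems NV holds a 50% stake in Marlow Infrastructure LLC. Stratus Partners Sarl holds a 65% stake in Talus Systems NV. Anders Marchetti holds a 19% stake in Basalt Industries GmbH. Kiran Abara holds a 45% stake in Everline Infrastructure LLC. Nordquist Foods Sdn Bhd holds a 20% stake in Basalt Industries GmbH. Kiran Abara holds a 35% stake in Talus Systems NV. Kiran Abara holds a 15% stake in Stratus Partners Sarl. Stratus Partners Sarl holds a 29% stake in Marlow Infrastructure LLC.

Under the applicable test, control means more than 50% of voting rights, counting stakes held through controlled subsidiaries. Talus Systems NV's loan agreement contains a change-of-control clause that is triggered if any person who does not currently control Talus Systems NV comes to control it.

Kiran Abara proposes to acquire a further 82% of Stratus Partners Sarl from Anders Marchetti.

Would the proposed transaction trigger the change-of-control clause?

The purchase adds only to Kiran's holdings (Anders's stake shrinks), so Kiran is the only person who could newly come to control Talus.
Kiran holds 100% of Nordquist, so Kiran controls Nordquist.
In Talus, Kiran's side holds only 35%, not > 50%.
So before the transaction, Kiran does not control Talus.
After the purchase, Kiran's direct stake in Stratus rises to 15% + 82% = 97%, and Anders's stake falls to 3%.
Kiran holds 97% of Stratus, so Kiran controls Stratus.
Stratus and Kiran together hold 65% + 35% = 100% of Talus, so Kiran controls Talus.
Kiran did not control Talus before and does after, so the clause is triggered.

Yes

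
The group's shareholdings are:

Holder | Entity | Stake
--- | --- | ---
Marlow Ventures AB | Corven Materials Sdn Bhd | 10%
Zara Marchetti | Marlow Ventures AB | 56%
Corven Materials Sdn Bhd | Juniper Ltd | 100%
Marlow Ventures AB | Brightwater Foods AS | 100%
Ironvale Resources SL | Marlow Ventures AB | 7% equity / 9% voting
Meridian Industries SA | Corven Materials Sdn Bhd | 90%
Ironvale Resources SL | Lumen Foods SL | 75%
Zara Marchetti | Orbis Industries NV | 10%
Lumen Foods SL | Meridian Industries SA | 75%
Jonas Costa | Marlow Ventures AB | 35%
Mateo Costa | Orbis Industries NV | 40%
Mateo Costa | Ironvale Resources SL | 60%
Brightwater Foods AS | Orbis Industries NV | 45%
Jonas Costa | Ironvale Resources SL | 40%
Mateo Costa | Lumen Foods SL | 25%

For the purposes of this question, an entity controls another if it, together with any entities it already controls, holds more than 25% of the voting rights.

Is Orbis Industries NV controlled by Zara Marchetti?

Zara holds 56% of Marlow, so Zara controls Marlow.
Marlow holds 100% of Brightwater, so Zara controls Brightwater.
Brightwater and Zara together hold 45% + 10% = 55% of Orbis, so Zara controls Orbis.

Yes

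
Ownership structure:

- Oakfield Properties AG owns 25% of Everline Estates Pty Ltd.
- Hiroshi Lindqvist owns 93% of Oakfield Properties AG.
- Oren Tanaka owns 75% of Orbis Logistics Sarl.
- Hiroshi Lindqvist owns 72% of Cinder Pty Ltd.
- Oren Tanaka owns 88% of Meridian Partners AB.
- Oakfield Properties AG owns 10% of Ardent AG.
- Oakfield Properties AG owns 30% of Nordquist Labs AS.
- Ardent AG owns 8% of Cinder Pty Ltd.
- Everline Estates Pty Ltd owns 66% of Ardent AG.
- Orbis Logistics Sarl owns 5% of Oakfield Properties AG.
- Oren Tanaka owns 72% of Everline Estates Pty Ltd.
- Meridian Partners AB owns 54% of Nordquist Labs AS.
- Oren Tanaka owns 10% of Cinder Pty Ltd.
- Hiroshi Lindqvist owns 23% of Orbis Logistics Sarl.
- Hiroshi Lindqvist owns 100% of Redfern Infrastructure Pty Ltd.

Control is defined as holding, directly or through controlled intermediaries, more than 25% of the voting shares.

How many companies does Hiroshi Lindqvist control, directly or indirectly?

4

Hiroshi holds 93% of Oakfield, so Hiroshi controls Oakfield.
Hiroshi holds 100% of Redfern, so Hiroshi controls Redfern.
Oakfield holds 30% of Nordquist, so Hiroshi controls Nordquist.
Hiroshi holds 72% of Cinder, so Hiroshi controls Cinder.
No other company's threshold is met.
Hiroshi controls 4 companies.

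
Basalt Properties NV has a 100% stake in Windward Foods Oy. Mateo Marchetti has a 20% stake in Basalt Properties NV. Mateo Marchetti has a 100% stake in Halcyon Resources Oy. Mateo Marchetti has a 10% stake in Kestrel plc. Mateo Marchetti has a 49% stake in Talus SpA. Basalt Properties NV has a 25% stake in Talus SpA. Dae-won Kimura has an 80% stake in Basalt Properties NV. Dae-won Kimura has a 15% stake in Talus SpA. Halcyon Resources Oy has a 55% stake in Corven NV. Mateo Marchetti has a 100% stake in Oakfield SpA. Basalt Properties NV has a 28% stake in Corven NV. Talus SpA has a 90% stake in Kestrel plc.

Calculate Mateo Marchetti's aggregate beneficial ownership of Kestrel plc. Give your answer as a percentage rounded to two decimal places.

58.60%

Mateo reaches Kestrel along 3 paths.
Via Talus: 49% × 90% = 44.1%.
Via Basalt → Talus: 20% × 25% × 90% = 4.5%.
Direct stake: 10% = 10%.
Total: 44.1% + 4.5% + 10% = 58.6%.
Rounded: 58.60%.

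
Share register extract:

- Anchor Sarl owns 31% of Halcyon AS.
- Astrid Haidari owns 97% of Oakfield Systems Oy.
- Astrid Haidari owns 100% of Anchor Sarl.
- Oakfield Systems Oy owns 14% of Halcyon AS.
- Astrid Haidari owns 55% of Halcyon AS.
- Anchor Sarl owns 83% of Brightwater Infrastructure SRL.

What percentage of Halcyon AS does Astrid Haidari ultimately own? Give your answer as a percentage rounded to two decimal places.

Astrid reaches Halcyon along 3 paths.
Direct stake: 55% = 55%.
Via Oakfield: 97% × 14% = 13.58%.
Via Anchor: 100% × 31% = 31%.
Total: 55% + 13.58% + 31% = 99.58%.

99.58%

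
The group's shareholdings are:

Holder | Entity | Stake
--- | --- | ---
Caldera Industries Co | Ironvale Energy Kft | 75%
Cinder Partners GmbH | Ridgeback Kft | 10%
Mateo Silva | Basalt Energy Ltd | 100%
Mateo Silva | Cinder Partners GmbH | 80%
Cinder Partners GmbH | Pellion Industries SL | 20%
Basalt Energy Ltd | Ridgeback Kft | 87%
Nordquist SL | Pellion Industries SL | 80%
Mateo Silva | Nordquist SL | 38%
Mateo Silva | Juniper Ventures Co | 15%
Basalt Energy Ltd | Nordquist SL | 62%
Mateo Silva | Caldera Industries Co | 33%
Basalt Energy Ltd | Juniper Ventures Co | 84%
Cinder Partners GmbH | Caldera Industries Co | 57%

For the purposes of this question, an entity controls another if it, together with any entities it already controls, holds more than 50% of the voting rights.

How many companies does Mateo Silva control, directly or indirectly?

8

Mateo holds 80% of Cinder, so Mateo controls Cinder.
Mateo holds 100% of Basalt, so Mateo controls Basalt.
Mateo and Basalt together hold 38% + 62% = 100% of Nordquist, so Mateo controls Nordquist.
Basalt and Cinder together hold 87% + 10% = 97% of Ridgeback, so Mateo controls Ridgeback.
Cinder and Mateo together hold 57% + 33% = 90% of Caldera, so Mateo controls Caldera.
Nordquist and Cinder together hold 80% + 20% = 100% of Pellion, so Mateo controls Pellion.
Basalt and Mateo together hold 84% + 15% = 99% of Juniper, so Mateo controls Juniper.
Caldera holds 75% of Ironvale, so Mateo controls Ironvale.
Mateo controls 8 companies.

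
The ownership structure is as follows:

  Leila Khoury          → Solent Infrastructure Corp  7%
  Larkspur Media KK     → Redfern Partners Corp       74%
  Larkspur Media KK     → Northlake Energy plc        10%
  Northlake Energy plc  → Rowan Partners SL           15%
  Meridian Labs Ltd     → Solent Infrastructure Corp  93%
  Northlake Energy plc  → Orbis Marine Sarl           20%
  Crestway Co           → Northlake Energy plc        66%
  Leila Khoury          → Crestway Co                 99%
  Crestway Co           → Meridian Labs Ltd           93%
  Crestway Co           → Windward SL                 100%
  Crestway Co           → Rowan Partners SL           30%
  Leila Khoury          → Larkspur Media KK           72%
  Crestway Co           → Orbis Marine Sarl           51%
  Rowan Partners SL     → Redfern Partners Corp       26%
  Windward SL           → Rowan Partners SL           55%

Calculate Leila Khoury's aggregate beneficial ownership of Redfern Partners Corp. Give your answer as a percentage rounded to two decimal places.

77.99%

Leila reaches Redfern along 5 paths.
Via Crestway → Windward → Rowan: 99% × 100% × 55% × 26% = 14.157%.
Via Crestway → Rowan: 99% × 30% × 26% = 7.722%.
Via Crestway → Northlake → Rowan: 99% × 66% × 15% × 26% = 2.54826%.
Via Larkspur → Northlake → Rowan: 72% × 10% × 15% × 26% = 0.2808%.
Via Larkspur: 72% × 74% = 53.28%.
Total: 14.157% + 7.722% + 2.54826% + 0.2808% + 53.28% = 77.98806%.
Rounded: 77.99%.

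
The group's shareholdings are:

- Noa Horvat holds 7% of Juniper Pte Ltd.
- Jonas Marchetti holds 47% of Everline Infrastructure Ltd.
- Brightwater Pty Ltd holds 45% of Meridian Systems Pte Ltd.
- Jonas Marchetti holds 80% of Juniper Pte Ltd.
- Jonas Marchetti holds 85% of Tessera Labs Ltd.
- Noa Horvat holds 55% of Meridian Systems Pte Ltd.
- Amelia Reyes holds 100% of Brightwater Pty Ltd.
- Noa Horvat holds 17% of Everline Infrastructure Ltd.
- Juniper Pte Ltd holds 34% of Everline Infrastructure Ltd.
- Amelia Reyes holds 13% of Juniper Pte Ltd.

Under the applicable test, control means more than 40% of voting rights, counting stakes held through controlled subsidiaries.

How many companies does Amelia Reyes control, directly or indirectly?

2

Amelia holds 100% of Brightwater, so Amelia controls Brightwater.
Brightwater holds 45% of Meridian, so Amelia controls Meridian.
No other company's threshold is met.
Amelia controls 2 companies.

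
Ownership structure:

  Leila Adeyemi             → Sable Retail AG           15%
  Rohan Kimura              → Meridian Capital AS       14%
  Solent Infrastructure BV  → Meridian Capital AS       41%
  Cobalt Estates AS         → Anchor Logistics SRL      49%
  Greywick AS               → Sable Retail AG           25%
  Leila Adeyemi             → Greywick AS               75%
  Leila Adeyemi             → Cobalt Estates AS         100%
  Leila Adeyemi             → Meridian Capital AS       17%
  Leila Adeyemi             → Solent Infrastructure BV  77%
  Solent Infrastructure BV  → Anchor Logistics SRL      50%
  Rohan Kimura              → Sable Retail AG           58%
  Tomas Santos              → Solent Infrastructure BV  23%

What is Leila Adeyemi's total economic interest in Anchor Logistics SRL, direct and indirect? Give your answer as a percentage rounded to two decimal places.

87.50%

Leila reaches Anchor along 2 paths.
Via Solent: 77% × 50% = 38.5%.
Via Cobalt: 100% × 49% = 49%.
Total: 38.5% + 49% = 87.5%.
Rounded: 87.50%.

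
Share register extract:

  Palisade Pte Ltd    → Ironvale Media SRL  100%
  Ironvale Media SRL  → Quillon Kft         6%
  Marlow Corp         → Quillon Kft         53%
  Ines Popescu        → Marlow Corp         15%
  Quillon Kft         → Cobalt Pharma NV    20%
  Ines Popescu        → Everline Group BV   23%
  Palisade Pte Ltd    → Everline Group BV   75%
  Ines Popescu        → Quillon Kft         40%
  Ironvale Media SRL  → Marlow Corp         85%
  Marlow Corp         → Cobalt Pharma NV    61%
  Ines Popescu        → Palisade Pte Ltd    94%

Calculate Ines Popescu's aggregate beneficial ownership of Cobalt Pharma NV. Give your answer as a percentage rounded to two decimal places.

77.08%

Ines reaches Cobalt along 6 paths.
Via Palisade → Ironvale → Quillon: 94% × 100% × 6% × 20% = 1.128%.
Via Quillon: 40% × 20% = 8%.
Via Marlow → Quillon: 15% × 53% × 20% = 1.59%.
Via Palisade → Ironvale → Marlow → Quillon: 94% × 100% × 85% × 53% × 20% = 8.4694%.
Via Marlow: 15% × 61% = 9.15%.
Via Palisade → Ironvale → Marlow: 94% × 100% × 85% × 61% = 48.739%.
Total: 1.128% + 8% + 1.59% + 8.4694% + 9.15% + 48.739% = 77.0764%.
Rounded: 77.08%.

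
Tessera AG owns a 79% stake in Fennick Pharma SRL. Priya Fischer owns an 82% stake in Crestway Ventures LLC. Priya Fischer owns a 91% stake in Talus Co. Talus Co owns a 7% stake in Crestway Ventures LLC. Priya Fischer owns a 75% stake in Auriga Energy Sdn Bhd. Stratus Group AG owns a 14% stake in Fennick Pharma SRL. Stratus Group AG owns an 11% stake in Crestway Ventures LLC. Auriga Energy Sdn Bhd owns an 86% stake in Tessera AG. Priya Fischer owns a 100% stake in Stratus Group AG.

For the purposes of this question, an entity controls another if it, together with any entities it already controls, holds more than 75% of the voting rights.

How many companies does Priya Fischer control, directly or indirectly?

Priya holds 100% of Stratus, so Priya controls Stratus.
Priya holds 91% of Talus, so Priya controls Talus.
Talus and Priya and Stratus together hold 7% + 82% + 11% = 100% of Crestway, so Priya controls Crestway.
No other company's threshold is met.
Priya controls 3 companies.

3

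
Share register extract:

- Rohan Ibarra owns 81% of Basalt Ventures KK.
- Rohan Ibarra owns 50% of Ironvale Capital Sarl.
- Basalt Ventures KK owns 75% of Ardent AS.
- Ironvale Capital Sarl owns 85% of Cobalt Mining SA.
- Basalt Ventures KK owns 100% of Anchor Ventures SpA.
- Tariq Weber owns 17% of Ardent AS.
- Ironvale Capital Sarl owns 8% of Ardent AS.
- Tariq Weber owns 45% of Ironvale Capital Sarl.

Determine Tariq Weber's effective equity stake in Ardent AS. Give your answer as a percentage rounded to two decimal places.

Tariq reaches Ardent along 2 paths.
Via Ironvale: 45% × 8% = 3.6%.
Direct stake: 17% = 17%.
Total: 3.6% + 17% = 20.6%.
Rounded: 20.60%.

20.60%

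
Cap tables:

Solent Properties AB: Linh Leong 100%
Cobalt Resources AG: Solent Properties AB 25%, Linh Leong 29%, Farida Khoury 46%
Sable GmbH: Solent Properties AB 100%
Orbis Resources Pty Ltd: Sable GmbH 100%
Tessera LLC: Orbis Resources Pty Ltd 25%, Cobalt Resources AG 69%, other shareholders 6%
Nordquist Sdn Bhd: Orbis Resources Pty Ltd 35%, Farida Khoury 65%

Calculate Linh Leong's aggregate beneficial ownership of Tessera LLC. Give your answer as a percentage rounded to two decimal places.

62.26%

Linh reaches Tessera along 3 paths.
Via Solent → Sable → Orbis: 100% × 100% × 100% × 25% = 25%.
Via Solent → Cobalt: 100% × 25% × 69% = 17.25%.
Via Cobalt: 29% × 69% = 20.01%.
Total: 25% + 17.25% + 20.01% = 62.26%.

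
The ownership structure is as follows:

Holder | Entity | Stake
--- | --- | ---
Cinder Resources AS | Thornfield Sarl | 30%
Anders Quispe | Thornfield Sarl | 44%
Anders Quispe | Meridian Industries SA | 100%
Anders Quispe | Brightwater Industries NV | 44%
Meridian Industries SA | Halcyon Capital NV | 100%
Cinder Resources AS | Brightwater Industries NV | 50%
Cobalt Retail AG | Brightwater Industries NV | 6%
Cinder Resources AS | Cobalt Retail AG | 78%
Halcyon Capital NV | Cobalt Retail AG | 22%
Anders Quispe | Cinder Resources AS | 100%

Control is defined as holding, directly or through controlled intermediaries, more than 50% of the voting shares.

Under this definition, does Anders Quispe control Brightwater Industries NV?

Yes

Anders holds 100% of Cinder, so Anders controls Cinder.
Anders holds 100% of Meridian, so Anders controls Meridian.
Meridian holds 100% of Halcyon, so Anders controls Halcyon.
Halcyon and Cinder together hold 22% + 78% = 100% of Cobalt, so Anders controls Cobalt.
Cobalt and Anders and Cinder together hold 6% + 44% + 50% = 100% of Brightwater, so Anders controls Brightwater.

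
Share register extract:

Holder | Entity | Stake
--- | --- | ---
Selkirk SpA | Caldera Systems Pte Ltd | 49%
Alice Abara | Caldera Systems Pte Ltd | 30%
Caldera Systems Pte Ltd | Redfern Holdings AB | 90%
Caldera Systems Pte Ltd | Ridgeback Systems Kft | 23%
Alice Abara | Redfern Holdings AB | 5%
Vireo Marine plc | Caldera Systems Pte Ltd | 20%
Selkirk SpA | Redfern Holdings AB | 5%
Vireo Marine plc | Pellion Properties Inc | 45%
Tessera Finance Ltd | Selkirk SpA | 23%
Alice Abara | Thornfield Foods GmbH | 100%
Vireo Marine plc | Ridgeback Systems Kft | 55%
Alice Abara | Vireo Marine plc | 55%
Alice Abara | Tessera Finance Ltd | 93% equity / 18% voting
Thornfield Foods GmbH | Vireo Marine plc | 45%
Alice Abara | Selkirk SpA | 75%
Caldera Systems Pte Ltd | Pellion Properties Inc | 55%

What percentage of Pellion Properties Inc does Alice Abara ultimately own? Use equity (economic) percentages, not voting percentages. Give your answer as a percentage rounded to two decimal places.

98.48%

Alice reaches Pellion along 7 paths.
Via Vireo: 55% × 45% = 24.75%.
Via Thornfield → Vireo: 100% × 45% × 45% = 20.25%.
Via Selkirk → Caldera: 75% × 49% × 55% = 20.2125%.
Via Tessera → Selkirk → Caldera: 93% × 23% × 49% × 55% = 5.764605%.
Via Caldera: 30% × 55% = 16.5%.
Via Vireo → Caldera: 55% × 20% × 55% = 6.05%.
Via Thornfield → Vireo → Caldera: 100% × 45% × 20% × 55% = 4.95%.
Total: 24.75% + 20.25% + 20.2125% + 5.764605% + 16.5% + 6.05% + 4.95% = 98.477105%.
Rounded: 98.48%.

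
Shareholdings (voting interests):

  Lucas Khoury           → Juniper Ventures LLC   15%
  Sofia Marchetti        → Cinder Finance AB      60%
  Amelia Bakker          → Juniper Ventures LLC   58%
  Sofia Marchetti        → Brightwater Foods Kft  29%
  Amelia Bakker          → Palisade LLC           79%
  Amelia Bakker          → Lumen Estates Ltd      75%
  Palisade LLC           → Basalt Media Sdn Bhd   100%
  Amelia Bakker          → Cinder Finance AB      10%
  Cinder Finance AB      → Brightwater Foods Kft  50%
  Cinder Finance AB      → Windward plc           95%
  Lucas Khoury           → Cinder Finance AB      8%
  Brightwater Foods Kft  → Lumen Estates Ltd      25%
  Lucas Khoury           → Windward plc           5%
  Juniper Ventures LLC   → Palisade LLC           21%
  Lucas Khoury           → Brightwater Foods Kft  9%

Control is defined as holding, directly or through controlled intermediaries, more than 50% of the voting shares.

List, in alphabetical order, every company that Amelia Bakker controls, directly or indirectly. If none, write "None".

Basalt Media Sdn Bhd, Juniper Ventures LLC, Lumen Estates Ltd, Palisade LLC

Amelia holds 58% of Juniper, so Amelia controls Juniper.
Juniper and Amelia together hold 21% + 79% = 100% of Palisade, so Amelia controls Palisade.
Amelia holds 75% of Lumen, so Amelia controls Lumen.
Palisade holds 100% of Basalt, so Amelia controls Basalt.
No other company's threshold is met.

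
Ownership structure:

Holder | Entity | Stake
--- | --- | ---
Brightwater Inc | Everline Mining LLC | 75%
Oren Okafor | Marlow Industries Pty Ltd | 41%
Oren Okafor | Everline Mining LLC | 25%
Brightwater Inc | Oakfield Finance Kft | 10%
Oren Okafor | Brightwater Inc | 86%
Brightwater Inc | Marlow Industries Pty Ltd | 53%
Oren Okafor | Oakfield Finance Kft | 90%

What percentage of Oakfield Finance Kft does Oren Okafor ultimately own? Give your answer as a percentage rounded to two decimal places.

98.60%

Oren reaches Oakfield along 2 paths.
Direct stake: 90% = 90%.
Via Brightwater: 86% × 10% = 8.6%.
Total: 90% + 8.6% = 98.6%.
Rounded: 98.60%.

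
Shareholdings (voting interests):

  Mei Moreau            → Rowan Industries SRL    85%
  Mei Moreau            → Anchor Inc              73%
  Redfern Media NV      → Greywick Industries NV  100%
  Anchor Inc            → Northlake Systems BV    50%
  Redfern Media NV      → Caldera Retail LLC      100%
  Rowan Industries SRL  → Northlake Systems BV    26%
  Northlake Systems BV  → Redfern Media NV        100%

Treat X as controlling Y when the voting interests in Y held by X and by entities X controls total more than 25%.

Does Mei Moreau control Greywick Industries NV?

Mei holds 73% of Anchor, so Mei controls Anchor.
Mei holds 85% of Rowan, so Mei controls Rowan.
Rowan and Anchor together hold 26% + 50% = 76% of Northlake, so Mei controls Northlake.
Northlake holds 100% of Redfern, so Mei controls Redfern.
Redfern holds 100% of Greywick, so Mei controls Greywick.

Yes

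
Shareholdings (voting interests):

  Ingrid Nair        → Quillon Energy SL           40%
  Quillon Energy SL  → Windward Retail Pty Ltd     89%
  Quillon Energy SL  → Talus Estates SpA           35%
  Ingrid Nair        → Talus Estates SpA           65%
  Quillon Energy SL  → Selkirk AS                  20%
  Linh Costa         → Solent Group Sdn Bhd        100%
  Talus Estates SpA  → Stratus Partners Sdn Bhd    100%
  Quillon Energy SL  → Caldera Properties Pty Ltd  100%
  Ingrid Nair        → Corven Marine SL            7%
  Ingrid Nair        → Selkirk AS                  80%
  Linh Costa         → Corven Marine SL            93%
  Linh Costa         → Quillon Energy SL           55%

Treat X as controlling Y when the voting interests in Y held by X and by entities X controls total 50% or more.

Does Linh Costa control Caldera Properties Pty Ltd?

Yes

Linh holds 55% of Quillon, so Linh controls Quillon.
Quillon holds 100% of Caldera, so Linh controls Caldera.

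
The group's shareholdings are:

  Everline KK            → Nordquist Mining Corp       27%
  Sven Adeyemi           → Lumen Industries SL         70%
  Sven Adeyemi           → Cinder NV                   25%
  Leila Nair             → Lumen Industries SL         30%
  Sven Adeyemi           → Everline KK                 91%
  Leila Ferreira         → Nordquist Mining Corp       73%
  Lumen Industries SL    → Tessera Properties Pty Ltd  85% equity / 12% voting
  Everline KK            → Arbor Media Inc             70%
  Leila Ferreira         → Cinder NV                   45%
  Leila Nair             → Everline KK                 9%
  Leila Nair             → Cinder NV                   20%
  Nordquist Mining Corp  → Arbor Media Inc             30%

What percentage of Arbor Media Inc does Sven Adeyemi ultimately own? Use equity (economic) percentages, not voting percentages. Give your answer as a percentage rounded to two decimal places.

Sven reaches Arbor along 2 paths.
Via Everline → Nordquist: 91% × 27% × 30% = 7.371%.
Via Everline: 91% × 70% = 63.7%.
Total: 7.371% + 63.7% = 71.071%.
Rounded: 71.07%.

71.07%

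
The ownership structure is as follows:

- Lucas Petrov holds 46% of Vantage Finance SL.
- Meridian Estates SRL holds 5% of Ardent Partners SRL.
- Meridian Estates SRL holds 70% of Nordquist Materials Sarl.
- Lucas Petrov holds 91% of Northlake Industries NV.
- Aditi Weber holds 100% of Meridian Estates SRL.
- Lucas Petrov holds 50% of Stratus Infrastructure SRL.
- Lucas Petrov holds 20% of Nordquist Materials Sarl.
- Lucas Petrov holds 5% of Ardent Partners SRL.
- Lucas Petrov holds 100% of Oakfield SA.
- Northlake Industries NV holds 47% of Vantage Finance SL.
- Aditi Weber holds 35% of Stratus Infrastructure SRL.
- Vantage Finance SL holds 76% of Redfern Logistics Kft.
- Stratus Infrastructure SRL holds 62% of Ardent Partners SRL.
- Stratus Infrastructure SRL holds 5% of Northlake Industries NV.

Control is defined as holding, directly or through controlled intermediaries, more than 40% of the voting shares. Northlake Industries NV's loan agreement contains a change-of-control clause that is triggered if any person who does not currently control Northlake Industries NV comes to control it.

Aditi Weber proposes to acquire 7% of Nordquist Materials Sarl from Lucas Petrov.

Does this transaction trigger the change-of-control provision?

The purchase adds only to Aditi's holdings (Lucas's stake shrinks), so Aditi is the only person who could newly come to control Northlake.
Aditi holds 100% of Meridian, so Aditi controls Meridian.
Meridian holds 70% of Nordquist, so Aditi controls Nordquist.
Neither Aditi nor any entity Aditi controls holds any voting interest in Northlake.
So before the transaction, Aditi does not control Northlake.
After the purchase, Aditi holds 7% of Nordquist directly, and Lucas's stake falls to 13%.
Meridian and Aditi together hold 70% + 7% = 77% of Nordquist, so Aditi controls Nordquist.
After the transaction, neither Aditi nor any entity Aditi controls holds a voting interest in Northlake, so Aditi still does not control it.
No new person acquires control, so the clause is not triggered.

No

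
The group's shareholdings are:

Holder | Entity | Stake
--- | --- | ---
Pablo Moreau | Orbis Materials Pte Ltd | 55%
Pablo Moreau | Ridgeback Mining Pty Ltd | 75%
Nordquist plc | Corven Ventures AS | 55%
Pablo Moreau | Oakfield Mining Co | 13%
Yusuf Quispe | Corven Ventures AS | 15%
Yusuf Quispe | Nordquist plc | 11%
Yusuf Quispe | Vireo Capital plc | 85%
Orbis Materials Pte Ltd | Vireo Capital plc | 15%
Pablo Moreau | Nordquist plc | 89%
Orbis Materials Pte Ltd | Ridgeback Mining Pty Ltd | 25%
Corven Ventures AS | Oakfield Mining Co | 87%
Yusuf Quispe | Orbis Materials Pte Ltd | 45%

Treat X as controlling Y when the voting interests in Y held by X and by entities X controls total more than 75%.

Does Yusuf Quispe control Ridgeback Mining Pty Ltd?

No

Yusuf holds 85% of Vireo, so Yusuf controls Vireo.
Neither Yusuf nor any entity Yusuf controls holds any voting interest in Ridgeback.
So Yusuf does not control Ridgeback.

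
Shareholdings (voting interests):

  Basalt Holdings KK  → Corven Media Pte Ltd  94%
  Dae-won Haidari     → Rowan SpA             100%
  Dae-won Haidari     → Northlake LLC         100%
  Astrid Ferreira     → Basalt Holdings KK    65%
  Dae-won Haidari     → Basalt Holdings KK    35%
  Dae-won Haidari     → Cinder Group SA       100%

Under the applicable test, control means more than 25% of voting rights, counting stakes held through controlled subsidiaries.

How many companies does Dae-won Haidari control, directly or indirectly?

5

Dae-won holds 100% of Cinder, so Dae-won controls Cinder.
Dae-won holds 35% of Basalt, so Dae-won controls Basalt.
Dae-won holds 100% of Northlake, so Dae-won controls Northlake.
Basalt holds 94% of Corven, so Dae-won controls Corven.
Dae-won holds 100% of Rowan, so Dae-won controls Rowan.
Dae-won controls 5 companies.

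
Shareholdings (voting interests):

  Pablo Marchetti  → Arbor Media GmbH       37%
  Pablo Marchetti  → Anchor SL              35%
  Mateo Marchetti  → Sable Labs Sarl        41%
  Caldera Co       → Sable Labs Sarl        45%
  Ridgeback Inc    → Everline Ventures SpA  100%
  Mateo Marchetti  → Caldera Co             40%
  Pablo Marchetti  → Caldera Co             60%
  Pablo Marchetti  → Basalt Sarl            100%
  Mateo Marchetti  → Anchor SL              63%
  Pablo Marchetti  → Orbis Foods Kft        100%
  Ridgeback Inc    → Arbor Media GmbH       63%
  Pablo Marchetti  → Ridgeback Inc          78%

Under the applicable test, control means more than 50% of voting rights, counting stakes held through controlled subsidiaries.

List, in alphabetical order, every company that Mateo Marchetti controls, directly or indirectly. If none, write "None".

Anchor SL

Mateo holds 63% of Anchor, so Mateo controls Anchor.
No other company's threshold is met.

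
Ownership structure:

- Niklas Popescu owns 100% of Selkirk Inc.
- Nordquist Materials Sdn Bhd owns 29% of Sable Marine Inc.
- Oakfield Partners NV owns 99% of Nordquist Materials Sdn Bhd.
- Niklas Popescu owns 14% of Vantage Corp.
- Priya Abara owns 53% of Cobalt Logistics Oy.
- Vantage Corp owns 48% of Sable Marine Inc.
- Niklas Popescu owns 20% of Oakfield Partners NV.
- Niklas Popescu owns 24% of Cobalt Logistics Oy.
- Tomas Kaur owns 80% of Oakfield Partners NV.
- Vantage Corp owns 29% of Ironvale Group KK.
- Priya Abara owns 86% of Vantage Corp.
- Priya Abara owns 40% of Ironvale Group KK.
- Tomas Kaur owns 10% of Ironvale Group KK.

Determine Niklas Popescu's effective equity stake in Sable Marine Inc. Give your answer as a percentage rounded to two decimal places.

Niklas reaches Sable along 2 paths.
Via Oakfield → Nordquist: 20% × 99% × 29% = 5.742%.
Via Vantage: 14% × 48% = 6.72%.
Total: 5.742% + 6.72% = 12.462%.
Rounded: 12.46%.

12.46%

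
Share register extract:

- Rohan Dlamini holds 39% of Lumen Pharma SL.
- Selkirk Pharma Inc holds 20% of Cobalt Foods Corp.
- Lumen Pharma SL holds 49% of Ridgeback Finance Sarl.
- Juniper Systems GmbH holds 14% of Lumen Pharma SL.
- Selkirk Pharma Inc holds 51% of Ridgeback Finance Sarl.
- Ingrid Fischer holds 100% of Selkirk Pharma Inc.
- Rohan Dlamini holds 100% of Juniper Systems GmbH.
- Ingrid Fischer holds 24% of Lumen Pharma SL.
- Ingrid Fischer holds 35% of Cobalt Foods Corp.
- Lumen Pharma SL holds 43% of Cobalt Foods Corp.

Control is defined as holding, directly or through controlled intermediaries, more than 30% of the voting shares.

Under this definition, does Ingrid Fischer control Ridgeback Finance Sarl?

Ingrid holds 100% of Selkirk, so Ingrid controls Selkirk.
Selkirk holds 51% of Ridgeback, so Ingrid controls Ridgeback.

Yes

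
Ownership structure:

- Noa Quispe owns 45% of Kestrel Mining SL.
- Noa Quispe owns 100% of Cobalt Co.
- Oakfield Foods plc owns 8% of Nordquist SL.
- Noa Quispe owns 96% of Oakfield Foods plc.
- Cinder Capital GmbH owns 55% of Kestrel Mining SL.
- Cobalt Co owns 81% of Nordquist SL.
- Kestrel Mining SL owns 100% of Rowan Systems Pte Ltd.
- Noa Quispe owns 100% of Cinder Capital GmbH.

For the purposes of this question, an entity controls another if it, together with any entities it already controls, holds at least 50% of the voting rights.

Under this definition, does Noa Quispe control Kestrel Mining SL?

Yes

Noa holds 100% of Cinder, so Noa controls Cinder.
Cinder and Noa together hold 55% + 45% = 100% of Kestrel, so Noa controls Kestrel.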